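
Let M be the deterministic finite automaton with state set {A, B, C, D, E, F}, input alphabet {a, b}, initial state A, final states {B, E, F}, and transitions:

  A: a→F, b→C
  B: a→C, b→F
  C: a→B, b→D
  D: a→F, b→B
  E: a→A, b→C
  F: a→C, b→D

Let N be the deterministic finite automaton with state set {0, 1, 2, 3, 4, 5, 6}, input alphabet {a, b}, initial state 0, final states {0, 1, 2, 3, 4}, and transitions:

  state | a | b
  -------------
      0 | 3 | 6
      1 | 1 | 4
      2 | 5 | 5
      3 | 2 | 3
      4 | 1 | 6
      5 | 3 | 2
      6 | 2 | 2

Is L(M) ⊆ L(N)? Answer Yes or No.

No

The string aaa is in L(M) but not in L(N).
So L(M) ⊄ L(N).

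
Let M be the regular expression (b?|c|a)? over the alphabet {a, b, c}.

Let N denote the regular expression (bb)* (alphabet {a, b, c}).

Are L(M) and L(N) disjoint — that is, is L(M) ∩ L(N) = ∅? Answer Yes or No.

The empty string ε is accepted by both M and N.
Hence L(M) ∩ L(N) ≠ ∅.

No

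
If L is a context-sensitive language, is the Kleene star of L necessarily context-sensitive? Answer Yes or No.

An LBA guesses a factorisation of the input into blocks (marking block boundaries on a second track) and verifies each block with the LBA for L; this uses no space beyond the input, so L* is context-sensitive.
So the context-sensitive languages are closed under Kleene star.

Yes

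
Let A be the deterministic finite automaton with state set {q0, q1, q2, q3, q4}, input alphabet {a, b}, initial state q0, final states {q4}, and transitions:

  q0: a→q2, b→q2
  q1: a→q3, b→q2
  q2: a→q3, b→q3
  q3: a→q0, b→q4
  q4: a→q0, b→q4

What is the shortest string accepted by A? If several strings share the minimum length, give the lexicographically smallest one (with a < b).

A breadth-first search from q0 reaches an accepting state first via the path q0 → q2 → q3 → q4 on input aab.
No string of length < 3 is accepted (BFS exhausts all shorter strings without reaching an accepting state), and aab is the lexicographically least accepting string of length 3.

aab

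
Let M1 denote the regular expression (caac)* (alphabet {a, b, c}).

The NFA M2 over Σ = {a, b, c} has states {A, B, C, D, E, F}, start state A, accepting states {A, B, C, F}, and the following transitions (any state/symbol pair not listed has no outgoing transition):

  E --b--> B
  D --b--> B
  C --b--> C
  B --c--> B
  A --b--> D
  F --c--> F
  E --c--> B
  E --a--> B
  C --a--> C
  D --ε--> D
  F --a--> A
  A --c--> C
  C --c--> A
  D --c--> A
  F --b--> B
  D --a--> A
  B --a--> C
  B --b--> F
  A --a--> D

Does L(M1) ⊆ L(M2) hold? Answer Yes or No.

Yes

Converting the expression M1 to a DFA (subset construction, then merging equivalent states) gives the minimal DFA with states {r0, r1, r2, r3, r4}, start state r0, accepting states {r0} and transitions r0: a→r1, b→r1, c→r2; r1: a→r1, b→r1, c→r1; r2: a→r3, b→r1, c→r1; r3: a→r4, b→r1, c→r1; r4: a→r1, b→r1, c→r0.
Exploring the product automaton M1 × M2 from the start pair (r0, A), following both machines on each input symbol, reaches 9 state pairs: (r0, A), (r1, D), (r2, C), (r1, A), (r1, B), (r3, C), (r1, C), (r1, F), (r4, C).
M1 accepts in {r0} and M2 accepts in {A, B, C, F}. The reachable pairs whose M1-component is accepting are (r0, A); in each of them the M2-component is accepting too, so the product for L(M1) \ L(M2) (M1-component accepting, M2-component rejecting) has no reachable accepting pair and the difference is empty.
Hence every string in L(M1) is also in L(M2).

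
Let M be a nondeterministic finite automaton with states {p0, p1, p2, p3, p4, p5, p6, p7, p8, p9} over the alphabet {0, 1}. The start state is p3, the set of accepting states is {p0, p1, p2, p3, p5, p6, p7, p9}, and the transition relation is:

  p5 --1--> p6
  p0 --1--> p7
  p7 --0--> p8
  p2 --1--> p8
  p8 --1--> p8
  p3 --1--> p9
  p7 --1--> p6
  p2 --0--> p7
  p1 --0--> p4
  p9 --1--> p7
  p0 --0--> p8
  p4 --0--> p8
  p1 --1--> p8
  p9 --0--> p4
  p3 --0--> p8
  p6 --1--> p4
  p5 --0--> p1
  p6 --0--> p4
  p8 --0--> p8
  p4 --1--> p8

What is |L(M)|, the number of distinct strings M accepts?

4

The useful subgraph on states {p3, p6, p7, p9} is acyclic, so L(M) is finite; the longest accepting path visits 4 useful states, giving maximum string length 3.
Counting accepting paths from p3 by length: 1 of length 0, 1 of length 1, 1 of length 2, 1 of length 3. Total 4.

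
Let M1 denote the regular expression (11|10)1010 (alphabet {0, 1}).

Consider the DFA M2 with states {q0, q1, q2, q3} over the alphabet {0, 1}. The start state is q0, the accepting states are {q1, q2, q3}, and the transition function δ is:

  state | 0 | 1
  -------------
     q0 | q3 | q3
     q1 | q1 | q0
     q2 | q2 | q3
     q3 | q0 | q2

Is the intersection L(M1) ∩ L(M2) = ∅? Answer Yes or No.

Converting the expression M1 to a DFA (subset construction, then merging equivalent states) gives the minimal DFA with states {r0, r1, r2, r3, r4, r5, r6, r7}, start state r0, accepting states {r7} and transitions r0: 0→r1, 1→r2; r1: 0→r1, 1→r1; r2: 0→r3, 1→r3; r3: 0→r1, 1→r4; r4: 0→r5, 1→r1; r5: 0→r1, 1→r6; r6: 0→r7, 1→r1; r7: 0→r1, 1→r1.
Exploring the product automaton M1 × M2 from the start pair (r0, q0), following both machines on each input symbol, reaches 11 state pairs: (r0, q0), (r1, q3), (r2, q3), (r1, q0), (r1, q2), (r3, q0), (r3, q2), (r4, q3), (r5, q0), (r6, q3), (r7, q0).
M1 accepts in {r7} and M2 accepts in {q1, q2, q3}; no reachable pair has both components accepting, so no string drives both machines to acceptance simultaneously and L(M1) ∩ L(M2) = ∅.
So no string is accepted by both, and the intersection is empty.

Yes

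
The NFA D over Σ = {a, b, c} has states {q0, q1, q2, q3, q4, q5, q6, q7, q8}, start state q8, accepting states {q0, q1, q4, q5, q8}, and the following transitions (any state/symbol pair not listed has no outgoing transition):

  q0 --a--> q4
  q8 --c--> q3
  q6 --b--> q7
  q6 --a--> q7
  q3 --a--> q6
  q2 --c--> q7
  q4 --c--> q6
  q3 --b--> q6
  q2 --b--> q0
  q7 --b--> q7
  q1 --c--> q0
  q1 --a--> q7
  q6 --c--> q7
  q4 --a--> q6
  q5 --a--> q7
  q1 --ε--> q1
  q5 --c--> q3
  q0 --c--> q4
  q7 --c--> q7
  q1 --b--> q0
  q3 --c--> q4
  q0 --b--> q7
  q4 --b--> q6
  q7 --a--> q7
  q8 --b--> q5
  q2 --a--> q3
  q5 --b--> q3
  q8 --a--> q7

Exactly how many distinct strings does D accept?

The useful subgraph on states {q3, q4, q5, q8} is acyclic, so L(D) is finite; the longest accepting path visits 4 useful states, giving maximum string length 3.
Counting accepting paths from q8 by length: 1 of length 0, 1 of length 1, 1 of length 2, 2 of length 3. Total 5.

5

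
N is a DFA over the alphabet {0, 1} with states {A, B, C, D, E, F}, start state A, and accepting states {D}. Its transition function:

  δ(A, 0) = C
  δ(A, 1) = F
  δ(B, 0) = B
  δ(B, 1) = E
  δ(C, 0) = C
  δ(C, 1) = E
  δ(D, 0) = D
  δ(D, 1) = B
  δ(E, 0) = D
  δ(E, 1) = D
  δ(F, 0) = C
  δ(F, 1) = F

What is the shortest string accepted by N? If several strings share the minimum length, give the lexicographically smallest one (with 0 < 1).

A breadth-first search from A reaches an accepting state first via the path A → C → E → D on input 010.
No string of length < 3 is accepted (BFS exhausts all shorter strings without reaching an accepting state), and 010 is the lexicographically least accepting string of length 3.

010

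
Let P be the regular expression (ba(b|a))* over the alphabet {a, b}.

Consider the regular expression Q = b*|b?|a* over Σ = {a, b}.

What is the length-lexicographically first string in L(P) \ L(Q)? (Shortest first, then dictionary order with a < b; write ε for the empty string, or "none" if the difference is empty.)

baa

The string baa is accepted by P but not by Q.
No shorter string lies in the difference, and baa is the lexicographically first length-3 string in L(P) \ L(Q).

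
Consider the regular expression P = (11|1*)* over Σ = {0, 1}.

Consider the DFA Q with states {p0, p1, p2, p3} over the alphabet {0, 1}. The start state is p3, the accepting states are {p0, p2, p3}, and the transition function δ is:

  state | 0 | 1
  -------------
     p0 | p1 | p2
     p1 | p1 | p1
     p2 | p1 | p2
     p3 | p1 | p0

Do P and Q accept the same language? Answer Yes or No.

Yes

Converting the expression P to a DFA (subset construction, then merging equivalent states) gives the minimal DFA with states {r0, r1}, start state r0, accepting states {r0} and transitions r0: 0→r1, 1→r0; r1: 0→r1, 1→r1.
Exploring the product automaton P × Q from the start pair (r0, p3), following both machines on each input symbol, reaches 4 state pairs: (r0, p3), (r1, p1), (r0, p0), (r0, p2).
P accepts in {r0} and Q accepts in {p0, p2, p3}. In every reachable pair the two components are either both accepting — (r0, p3), (r0, p0), (r0, p2) — or both non-accepting, so no string is accepted by exactly one of the machines: L(P) \ L(Q) and L(Q) \ L(P) are both empty.
Hence every string is accepted by P iff it is accepted by Q, and the two languages coincide.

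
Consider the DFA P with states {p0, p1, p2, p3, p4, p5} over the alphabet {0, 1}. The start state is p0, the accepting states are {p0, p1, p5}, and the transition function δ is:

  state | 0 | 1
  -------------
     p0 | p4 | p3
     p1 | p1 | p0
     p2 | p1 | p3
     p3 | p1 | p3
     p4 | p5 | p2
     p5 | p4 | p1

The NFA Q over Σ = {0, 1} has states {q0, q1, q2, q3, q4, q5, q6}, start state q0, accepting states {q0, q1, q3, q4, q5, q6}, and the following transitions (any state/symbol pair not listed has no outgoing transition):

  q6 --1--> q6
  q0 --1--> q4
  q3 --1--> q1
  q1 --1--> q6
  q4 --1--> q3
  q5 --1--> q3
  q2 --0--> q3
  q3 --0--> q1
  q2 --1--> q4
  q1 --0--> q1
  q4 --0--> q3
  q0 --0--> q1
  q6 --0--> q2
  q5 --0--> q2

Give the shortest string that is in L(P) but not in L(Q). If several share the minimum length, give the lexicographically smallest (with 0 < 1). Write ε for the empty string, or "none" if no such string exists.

The string 010 is accepted by P but not by Q.
No shorter string lies in the difference, and 010 is the lexicographically first length-3 string in L(P) \ L(Q).

010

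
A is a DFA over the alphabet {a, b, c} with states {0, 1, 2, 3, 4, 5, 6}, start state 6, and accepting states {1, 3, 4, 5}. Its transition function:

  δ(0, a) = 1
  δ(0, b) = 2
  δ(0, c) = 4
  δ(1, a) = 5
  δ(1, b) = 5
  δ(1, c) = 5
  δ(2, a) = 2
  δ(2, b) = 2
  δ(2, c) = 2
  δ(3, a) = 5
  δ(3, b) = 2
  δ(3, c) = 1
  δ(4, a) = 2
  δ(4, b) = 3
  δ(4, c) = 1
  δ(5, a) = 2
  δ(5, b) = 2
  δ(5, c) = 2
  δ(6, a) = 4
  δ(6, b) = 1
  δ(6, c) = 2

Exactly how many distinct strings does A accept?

The useful subgraph on states {1, 3, 4, 5, 6} is acyclic, so L(A) is finite; the longest accepting path visits 5 useful states, giving maximum string length 4.
Counting accepting paths from 6 by length: 2 of length 1, 5 of length 2, 5 of length 3, 3 of length 4. Total 15.

15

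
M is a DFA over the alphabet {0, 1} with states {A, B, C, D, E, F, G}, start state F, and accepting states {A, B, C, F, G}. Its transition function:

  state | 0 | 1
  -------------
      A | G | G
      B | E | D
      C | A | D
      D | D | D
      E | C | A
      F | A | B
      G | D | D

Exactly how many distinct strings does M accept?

The useful subgraph on states {A, B, C, E, F, G} is acyclic, so L(M) is finite; the longest accepting path visits 6 useful states, giving maximum string length 5.
Counting accepting paths from F by length: 1 of length 0, 2 of length 1, 2 of length 2, 2 of length 3, 3 of length 4, 2 of length 5. Total 12.

12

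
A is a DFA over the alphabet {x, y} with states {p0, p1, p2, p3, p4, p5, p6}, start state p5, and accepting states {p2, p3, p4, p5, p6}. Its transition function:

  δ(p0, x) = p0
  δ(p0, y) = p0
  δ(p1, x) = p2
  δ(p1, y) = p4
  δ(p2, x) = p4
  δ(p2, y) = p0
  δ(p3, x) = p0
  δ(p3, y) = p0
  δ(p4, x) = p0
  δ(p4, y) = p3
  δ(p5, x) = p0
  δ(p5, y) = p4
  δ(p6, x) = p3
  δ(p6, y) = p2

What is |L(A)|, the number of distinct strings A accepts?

The useful subgraph on states {p3, p4, p5} is acyclic, so L(A) is finite; the longest accepting path visits 3 useful states, giving maximum string length 2.
Counting accepting paths from p5 by length: 1 of length 0, 1 of length 1, 1 of length 2. Total 3.

3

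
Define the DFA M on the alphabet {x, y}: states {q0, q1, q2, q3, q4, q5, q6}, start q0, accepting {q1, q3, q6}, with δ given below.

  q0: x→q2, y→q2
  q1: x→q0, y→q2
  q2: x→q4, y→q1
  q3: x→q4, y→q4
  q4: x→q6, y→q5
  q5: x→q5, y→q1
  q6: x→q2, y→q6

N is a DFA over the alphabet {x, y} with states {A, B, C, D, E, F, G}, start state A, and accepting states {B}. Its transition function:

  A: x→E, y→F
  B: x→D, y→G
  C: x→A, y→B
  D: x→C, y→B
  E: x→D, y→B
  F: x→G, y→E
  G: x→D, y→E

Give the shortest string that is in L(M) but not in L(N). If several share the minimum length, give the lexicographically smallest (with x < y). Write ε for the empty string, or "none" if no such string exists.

yy

The string yy is accepted by M but not by N.
No shorter string lies in the difference, and yy is the lexicographically first length-2 string in L(M) \ L(N).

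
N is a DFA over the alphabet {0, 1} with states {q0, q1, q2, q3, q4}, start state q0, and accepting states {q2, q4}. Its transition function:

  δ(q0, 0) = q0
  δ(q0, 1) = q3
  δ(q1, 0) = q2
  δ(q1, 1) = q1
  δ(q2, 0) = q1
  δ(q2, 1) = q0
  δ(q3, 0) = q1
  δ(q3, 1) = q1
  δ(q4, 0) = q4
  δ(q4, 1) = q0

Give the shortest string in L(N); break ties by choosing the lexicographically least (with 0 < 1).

100

A breadth-first search from q0 reaches an accepting state first via the path q0 → q3 → q1 → q2 on input 100.
No string of length < 3 is accepted (BFS exhausts all shorter strings without reaching an accepting state), and 100 is the lexicographically least accepting string of length 3.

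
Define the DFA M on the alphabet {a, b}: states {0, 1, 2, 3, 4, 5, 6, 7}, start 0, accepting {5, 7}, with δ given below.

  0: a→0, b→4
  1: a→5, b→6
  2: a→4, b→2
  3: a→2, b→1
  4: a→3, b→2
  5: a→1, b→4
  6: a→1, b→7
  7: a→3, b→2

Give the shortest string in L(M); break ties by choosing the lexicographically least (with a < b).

A breadth-first search from 0 reaches an accepting state first via the path 0 → 4 → 3 → 1 → 5 on input baba.
No string of length < 4 is accepted (BFS exhausts all shorter strings without reaching an accepting state), and baba is the lexicographically least accepting string of length 4.

baba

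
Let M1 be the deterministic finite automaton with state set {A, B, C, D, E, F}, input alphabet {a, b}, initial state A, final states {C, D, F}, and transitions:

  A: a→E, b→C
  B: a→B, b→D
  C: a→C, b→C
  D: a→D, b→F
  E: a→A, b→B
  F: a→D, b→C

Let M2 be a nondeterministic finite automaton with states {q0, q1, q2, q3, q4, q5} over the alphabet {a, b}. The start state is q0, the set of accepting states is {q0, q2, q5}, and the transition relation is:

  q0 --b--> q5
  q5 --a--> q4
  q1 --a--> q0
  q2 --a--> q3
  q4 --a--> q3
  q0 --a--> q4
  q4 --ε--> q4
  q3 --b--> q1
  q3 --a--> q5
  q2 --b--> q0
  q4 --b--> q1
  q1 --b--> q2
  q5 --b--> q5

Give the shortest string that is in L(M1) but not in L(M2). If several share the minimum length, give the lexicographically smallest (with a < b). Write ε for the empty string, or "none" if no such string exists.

ba

The string ba is accepted by M1 but not by M2.
No shorter string lies in the difference, and ba is the lexicographically first length-2 string in L(M1) \ L(M2).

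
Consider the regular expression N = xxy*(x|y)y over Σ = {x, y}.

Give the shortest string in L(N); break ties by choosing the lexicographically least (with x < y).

xxxy

By inspection of the expression, no string of length less than 4 matches, and xxxy is the lexicographically first match of length 4.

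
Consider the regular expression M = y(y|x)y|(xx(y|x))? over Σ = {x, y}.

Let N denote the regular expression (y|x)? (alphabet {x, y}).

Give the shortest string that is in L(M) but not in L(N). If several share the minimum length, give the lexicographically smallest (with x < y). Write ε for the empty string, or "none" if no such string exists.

The string xxx is accepted by M but not by N.
No shorter string lies in the difference, and xxx is the lexicographically first length-3 string in L(M) \ L(N).

xxx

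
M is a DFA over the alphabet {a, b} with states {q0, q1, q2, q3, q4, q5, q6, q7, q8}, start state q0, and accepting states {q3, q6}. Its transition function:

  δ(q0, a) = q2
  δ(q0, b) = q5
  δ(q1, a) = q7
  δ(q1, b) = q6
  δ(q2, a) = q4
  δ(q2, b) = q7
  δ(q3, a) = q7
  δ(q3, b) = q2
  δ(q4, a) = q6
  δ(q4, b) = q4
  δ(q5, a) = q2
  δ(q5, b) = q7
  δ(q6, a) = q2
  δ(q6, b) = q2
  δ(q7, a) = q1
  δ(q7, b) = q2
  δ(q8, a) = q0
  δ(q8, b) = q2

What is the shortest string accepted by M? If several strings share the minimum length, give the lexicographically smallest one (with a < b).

aaa

A breadth-first search from q0 reaches an accepting state first via the path q0 → q2 → q4 → q6 on input aaa.
No string of length < 3 is accepted (BFS exhausts all shorter strings without reaching an accepting state), and aaa is the lexicographically least accepting string of length 3.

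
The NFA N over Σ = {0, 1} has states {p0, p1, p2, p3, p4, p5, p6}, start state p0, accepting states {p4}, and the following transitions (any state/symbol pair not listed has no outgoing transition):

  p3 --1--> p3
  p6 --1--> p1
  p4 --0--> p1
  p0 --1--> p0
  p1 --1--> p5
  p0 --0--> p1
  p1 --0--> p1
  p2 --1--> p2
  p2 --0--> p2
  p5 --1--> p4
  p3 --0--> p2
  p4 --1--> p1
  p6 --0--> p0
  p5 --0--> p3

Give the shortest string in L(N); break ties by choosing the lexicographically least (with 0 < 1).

011

A breadth-first search from p0 reaches an accepting state first via the path p0 → p1 → p5 → p4 on input 011.
No string of length < 3 is accepted (BFS exhausts all shorter strings without reaching an accepting state), and 011 is the lexicographically least accepting string of length 3.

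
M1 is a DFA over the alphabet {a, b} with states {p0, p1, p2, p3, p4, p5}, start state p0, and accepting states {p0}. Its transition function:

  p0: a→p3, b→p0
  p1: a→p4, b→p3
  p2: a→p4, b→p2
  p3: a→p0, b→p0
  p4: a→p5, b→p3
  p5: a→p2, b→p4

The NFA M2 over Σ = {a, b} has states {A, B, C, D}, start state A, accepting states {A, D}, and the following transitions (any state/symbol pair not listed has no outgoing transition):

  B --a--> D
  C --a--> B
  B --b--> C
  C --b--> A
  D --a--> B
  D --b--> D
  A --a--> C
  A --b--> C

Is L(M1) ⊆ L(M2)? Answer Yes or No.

No

The string b is in L(M1) but not in L(M2).
So L(M1) ⊄ L(M2).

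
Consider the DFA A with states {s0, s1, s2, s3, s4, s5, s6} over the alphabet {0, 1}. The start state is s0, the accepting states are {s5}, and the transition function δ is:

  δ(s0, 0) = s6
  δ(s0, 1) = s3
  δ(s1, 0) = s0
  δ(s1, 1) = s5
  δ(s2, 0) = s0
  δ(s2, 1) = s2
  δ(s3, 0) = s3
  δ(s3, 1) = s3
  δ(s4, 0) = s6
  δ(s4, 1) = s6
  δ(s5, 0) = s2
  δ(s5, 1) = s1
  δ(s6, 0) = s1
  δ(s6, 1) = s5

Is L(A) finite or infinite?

State s0 is reachable from the start and can reach an accepting state, and it lies on the cycle s0 → s6 → s1 → s0.
Traversing that cycle any number of times yields accepted strings of unbounded length, so the language is infinite.

infinite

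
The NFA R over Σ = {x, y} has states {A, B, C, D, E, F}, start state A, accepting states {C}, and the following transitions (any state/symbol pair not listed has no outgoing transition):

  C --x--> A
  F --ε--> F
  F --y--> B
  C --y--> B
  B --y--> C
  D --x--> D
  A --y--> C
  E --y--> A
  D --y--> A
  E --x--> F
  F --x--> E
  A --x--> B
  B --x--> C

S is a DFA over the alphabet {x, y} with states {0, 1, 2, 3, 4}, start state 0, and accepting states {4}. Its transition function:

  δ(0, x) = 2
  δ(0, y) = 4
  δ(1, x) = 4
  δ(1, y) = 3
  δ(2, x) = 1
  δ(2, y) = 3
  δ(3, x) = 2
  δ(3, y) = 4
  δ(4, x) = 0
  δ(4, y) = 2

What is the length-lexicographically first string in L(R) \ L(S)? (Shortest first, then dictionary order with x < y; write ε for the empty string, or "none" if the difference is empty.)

The string xx is accepted by R but not by S.
No shorter string lies in the difference, and xx is the lexicographically first length-2 string in L(R) \ L(S).

xx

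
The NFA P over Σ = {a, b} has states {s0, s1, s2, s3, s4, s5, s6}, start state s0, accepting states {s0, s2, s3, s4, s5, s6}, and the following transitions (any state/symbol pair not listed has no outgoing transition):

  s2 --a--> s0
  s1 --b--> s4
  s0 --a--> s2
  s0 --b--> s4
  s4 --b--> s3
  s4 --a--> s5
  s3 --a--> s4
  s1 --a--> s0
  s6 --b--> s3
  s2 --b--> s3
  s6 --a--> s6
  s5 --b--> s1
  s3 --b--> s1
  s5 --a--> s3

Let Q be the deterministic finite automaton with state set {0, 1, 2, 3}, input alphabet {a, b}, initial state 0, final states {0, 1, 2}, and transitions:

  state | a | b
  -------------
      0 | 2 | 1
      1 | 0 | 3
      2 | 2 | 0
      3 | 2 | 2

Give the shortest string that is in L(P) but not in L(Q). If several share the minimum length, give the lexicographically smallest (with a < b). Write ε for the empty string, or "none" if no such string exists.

The string bb is accepted by P but not by Q.
No shorter string lies in the difference, and bb is the lexicographically first length-2 string in L(P) \ L(Q).

bb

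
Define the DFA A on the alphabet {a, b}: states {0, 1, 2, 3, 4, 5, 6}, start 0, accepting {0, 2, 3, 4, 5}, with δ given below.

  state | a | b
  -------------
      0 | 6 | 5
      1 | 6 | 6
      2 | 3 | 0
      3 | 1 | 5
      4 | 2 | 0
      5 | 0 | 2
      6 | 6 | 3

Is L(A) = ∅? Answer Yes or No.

The empty string ε is accepted: the run 0 ends in the accepting state 0.
Since at least one string is accepted, L(A) is not empty.

No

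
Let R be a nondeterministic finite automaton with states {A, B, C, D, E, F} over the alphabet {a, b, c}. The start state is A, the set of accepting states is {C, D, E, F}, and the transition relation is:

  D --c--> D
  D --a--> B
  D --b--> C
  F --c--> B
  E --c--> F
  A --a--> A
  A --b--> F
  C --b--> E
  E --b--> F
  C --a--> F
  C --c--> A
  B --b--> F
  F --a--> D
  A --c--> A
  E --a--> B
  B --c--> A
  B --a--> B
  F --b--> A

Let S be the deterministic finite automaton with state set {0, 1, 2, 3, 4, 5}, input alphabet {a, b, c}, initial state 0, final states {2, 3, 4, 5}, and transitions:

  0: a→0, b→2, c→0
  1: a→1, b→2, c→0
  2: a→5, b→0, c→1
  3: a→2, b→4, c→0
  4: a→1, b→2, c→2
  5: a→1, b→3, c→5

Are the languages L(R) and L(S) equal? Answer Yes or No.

Yes

Exploring the product automaton R × S from the start pair (A, 0), following both machines on each input symbol, reaches 6 state pairs: (A, 0), (F, 2), (D, 5), (B, 1), (C, 3), (E, 4).
R accepts in {C, D, E, F} and S accepts in {2, 3, 4, 5}. In every reachable pair the two components are either both accepting — (F, 2), (D, 5), (C, 3), (E, 4) — or both non-accepting, so no string is accepted by exactly one of the machines: L(R) \ L(S) and L(S) \ L(R) are both empty.
Hence every string is accepted by R iff it is accepted by S, and the two languages coincide.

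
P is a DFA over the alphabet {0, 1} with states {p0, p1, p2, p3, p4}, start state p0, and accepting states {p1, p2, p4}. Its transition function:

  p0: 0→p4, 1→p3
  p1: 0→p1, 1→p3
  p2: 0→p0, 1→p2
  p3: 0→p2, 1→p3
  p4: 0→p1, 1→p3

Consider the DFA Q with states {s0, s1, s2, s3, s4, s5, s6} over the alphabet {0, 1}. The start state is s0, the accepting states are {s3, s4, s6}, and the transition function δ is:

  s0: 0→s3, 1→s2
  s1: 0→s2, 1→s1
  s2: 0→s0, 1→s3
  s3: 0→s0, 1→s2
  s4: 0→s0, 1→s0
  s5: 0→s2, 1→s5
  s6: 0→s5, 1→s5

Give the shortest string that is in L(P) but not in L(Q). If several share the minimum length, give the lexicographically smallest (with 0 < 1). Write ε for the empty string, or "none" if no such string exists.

00

The string 00 is accepted by P but not by Q.
No shorter string lies in the difference, and 00 is the lexicographically first length-2 string in L(P) \ L(Q).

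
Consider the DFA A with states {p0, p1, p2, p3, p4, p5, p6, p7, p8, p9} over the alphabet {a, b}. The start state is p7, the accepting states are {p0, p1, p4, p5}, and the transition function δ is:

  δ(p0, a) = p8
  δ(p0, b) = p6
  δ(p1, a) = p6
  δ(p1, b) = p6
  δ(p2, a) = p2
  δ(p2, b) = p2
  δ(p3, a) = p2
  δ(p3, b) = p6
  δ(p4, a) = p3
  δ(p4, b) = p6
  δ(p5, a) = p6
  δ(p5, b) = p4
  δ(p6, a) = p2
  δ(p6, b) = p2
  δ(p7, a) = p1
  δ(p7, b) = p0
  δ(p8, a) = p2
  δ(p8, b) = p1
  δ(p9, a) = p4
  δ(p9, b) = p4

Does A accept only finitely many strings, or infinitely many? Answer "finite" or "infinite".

finite

The useful states (reachable from p7 and able to reach an accepting state) are {p0, p1, p7, p8}.
Restricted to these states the transition graph has no cycle, so every accepting path has bounded length and L is finite.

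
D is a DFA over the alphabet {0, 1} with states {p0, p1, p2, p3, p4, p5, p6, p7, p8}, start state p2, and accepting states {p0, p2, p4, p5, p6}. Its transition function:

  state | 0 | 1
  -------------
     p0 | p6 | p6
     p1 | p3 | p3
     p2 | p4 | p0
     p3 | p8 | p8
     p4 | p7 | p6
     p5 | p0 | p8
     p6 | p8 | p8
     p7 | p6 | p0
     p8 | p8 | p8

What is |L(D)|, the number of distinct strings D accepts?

10

The useful subgraph on states {p0, p2, p4, p6, p7} is acyclic, so L(D) is finite; the longest accepting path visits 5 useful states, giving maximum string length 4.
Counting accepting paths from p2 by length: 1 of length 0, 2 of length 1, 3 of length 2, 2 of length 3, 2 of length 4. Total 10.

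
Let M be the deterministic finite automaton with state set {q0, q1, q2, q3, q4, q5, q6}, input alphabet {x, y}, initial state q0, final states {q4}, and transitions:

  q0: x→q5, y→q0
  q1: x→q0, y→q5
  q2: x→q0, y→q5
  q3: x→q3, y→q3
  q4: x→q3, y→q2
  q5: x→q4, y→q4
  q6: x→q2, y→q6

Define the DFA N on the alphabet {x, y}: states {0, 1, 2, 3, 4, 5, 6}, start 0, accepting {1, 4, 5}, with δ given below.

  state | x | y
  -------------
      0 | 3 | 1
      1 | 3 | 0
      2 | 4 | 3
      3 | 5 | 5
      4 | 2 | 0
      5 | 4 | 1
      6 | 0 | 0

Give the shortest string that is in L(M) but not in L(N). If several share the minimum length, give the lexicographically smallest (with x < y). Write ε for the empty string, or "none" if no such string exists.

The string xxyyx is accepted by M but not by N.
No shorter string lies in the difference, and xxyyx is the lexicographically first length-5 string in L(M) \ L(N).

xxyyx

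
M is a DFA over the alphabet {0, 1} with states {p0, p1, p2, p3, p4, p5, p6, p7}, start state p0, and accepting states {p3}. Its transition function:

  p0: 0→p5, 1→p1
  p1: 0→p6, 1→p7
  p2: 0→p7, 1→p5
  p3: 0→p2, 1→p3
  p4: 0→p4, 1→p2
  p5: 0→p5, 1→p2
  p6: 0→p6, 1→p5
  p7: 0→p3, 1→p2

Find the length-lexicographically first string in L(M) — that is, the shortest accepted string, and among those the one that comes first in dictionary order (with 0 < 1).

110

A breadth-first search from p0 reaches an accepting state first via the path p0 → p1 → p7 → p3 on input 110.
No string of length < 3 is accepted (BFS exhausts all shorter strings without reaching an accepting state), and 110 is the lexicographically least accepting string of length 3.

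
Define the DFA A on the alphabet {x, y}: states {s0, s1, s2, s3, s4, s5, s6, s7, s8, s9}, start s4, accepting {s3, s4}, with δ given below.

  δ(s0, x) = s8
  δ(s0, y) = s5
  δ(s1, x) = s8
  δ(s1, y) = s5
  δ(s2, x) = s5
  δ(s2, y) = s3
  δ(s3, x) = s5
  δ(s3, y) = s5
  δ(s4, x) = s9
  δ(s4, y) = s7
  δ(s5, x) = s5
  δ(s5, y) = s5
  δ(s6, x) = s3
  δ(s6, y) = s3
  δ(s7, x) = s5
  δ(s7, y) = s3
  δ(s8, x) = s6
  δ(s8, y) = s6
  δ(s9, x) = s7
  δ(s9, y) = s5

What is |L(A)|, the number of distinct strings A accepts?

3

The useful subgraph on states {s3, s4, s7, s9} is acyclic, so L(A) is finite; the longest accepting path visits 4 useful states, giving maximum string length 3.
Counting accepting paths from s4 by length: 1 of length 0, 1 of length 2, 1 of length 3. Total 3.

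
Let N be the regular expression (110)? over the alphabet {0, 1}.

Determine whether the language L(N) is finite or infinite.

finite

The expression contains no Kleene star (every subexpression denotes a finite set), so L(N) is finite.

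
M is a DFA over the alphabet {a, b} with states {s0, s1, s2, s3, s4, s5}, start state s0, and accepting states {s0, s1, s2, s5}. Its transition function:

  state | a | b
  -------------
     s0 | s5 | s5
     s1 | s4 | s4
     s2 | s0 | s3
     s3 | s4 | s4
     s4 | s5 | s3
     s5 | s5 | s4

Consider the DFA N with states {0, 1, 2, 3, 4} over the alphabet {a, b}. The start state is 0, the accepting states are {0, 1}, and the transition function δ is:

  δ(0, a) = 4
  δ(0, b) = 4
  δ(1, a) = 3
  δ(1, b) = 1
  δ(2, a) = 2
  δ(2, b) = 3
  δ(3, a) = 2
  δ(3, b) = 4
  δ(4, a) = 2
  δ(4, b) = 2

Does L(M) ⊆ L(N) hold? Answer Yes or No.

No

The string a is in L(M) but not in L(N).
So L(M) ⊄ L(N).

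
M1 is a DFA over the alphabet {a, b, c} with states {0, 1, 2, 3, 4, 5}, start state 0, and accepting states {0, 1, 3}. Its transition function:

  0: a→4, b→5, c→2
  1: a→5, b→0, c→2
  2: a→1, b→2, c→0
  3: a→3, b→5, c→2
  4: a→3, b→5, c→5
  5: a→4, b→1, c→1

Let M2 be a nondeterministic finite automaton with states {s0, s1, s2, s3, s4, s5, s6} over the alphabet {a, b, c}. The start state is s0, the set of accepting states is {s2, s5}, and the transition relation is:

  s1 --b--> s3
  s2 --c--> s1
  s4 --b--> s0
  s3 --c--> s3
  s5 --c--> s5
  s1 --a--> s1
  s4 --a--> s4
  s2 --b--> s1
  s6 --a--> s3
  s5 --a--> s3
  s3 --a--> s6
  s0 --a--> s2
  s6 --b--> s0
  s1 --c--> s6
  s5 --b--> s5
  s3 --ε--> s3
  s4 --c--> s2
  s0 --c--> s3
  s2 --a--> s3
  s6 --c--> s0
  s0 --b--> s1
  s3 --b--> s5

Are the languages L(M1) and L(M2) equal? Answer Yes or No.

The empty string ε is accepted by M1 but rejected by M2.
So L(M1) ≠ L(M2).

No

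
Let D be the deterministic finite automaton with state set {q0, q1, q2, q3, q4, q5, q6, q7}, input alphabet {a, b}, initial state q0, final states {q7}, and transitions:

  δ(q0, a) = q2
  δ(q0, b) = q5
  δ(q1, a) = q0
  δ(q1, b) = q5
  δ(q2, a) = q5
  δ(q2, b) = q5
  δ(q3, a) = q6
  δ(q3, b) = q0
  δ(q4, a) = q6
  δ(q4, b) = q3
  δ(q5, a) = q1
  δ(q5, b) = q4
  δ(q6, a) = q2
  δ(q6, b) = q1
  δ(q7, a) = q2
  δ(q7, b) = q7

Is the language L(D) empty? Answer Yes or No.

The states reachable from the start state are {q0, q1, q2, q3, q4, q5, q6}.
None of the accepting states {q7} is reachable, so no string is accepted and L(D) = ∅.

Yes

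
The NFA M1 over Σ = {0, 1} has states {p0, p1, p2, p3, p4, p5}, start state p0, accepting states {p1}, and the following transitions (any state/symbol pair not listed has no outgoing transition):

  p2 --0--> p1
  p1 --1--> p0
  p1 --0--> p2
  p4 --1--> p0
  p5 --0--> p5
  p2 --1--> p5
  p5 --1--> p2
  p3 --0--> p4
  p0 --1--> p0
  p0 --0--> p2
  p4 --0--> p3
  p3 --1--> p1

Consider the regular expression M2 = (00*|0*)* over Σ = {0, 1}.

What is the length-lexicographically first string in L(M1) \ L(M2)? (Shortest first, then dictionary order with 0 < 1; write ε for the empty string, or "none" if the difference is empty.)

The string 100 is accepted by M1 but not by M2.
No shorter string lies in the difference, and 100 is the lexicographically first length-3 string in L(M1) \ L(M2).

100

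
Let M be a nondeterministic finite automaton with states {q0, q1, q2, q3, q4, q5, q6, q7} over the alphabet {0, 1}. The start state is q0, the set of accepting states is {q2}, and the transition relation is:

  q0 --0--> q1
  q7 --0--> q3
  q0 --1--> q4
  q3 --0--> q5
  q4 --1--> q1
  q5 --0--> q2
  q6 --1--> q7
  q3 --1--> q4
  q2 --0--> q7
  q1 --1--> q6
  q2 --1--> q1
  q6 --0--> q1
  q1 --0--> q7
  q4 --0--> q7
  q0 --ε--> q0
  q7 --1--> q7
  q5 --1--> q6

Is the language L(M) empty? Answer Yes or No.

No

The string 00000 is accepted: the run q0 → q1 → q7 → q3 → q5 → q2 ends in the accepting state q2.
Since at least one string is accepted, L(M) is not empty.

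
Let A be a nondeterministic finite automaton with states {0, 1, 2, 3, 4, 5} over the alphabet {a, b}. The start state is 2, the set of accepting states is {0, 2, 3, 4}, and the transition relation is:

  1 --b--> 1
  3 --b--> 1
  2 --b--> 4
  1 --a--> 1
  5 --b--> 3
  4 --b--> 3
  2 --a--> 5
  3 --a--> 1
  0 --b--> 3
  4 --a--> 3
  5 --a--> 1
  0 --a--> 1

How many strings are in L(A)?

The useful subgraph on states {2, 3, 4, 5} is acyclic, so L(A) is finite; the longest accepting path visits 3 useful states, giving maximum string length 2.
Counting accepting paths from 2 by length: 1 of length 0, 1 of length 1, 3 of length 2. Total 5.

5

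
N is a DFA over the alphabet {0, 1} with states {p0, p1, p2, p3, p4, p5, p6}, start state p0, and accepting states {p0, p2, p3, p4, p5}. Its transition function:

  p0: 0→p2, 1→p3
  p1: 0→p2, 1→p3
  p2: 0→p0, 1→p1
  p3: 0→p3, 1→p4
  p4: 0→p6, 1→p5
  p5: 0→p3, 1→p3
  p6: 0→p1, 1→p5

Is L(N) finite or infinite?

infinite

State p0 is reachable from the start and can reach an accepting state, and it lies on the cycle p0 → p2 → p0.
Traversing that cycle any number of times yields accepted strings of unbounded length, so the language is infinite.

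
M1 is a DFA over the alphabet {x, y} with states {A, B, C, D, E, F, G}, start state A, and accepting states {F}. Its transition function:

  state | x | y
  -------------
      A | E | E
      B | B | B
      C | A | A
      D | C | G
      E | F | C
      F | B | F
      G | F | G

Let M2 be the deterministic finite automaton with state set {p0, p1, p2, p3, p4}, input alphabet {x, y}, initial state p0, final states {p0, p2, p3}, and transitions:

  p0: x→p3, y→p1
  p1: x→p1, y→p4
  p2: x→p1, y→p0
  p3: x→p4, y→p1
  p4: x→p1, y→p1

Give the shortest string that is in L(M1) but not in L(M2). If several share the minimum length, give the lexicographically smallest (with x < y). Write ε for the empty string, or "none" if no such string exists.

The string xx is accepted by M1 but not by M2.
No shorter string lies in the difference, and xx is the lexicographically first length-2 string in L(M1) \ L(M2).

xx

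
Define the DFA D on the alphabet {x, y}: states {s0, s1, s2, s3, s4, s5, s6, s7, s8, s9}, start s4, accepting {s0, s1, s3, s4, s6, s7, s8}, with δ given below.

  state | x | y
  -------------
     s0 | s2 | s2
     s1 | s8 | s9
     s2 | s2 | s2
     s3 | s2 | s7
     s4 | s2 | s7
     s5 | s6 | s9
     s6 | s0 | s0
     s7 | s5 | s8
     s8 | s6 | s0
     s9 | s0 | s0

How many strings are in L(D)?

The useful subgraph on states {s0, s4, s5, s6, s7, s8, s9} is acyclic, so L(D) is finite; the longest accepting path visits 5 useful states, giving maximum string length 4.
Counting accepting paths from s4 by length: 1 of length 0, 1 of length 1, 1 of length 2, 3 of length 3, 6 of length 4. Total 12.

12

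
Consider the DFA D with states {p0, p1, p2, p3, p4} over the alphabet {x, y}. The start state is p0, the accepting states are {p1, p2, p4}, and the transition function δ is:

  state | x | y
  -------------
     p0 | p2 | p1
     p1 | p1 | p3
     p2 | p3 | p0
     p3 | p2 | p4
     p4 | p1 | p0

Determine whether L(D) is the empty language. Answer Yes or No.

No

The string x is accepted: the run p0 → p2 ends in the accepting state p2.
Since at least one string is accepted, L(D) is not empty.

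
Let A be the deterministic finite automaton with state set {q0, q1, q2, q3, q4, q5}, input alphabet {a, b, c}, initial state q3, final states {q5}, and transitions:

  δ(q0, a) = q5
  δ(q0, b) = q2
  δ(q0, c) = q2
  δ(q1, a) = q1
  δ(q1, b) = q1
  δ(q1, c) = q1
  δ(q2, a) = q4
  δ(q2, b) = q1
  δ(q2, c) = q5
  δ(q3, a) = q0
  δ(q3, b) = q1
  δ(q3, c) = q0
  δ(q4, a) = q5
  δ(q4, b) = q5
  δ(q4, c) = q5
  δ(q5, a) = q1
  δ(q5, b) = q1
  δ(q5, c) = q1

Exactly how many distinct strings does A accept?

18

The useful subgraph on states {q0, q2, q3, q4, q5} is acyclic, so L(A) is finite; the longest accepting path visits 5 useful states, giving maximum string length 4.
Counting accepting paths from q3 by length: 2 of length 2, 4 of length 3, 12 of length 4. Total 18.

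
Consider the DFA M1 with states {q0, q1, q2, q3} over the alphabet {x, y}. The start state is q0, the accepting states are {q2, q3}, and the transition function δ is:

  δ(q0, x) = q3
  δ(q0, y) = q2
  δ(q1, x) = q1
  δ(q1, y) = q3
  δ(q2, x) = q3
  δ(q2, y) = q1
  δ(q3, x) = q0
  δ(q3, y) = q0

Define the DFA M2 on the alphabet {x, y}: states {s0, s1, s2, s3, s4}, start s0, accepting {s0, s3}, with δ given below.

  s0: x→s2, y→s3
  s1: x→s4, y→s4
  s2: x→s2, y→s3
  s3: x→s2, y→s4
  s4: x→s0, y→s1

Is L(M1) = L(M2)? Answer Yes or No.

The string x is accepted by M1 but rejected by M2.
So L(M1) ≠ L(M2).

No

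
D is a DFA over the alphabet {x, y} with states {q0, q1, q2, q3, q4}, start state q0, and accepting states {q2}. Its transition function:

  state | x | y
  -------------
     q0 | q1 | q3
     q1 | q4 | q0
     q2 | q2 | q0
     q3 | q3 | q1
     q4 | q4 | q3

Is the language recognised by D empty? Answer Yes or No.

The states reachable from the start state are {q0, q1, q3, q4}.
None of the accepting states {q2} is reachable, so no string is accepted and L(D) = ∅.

Yes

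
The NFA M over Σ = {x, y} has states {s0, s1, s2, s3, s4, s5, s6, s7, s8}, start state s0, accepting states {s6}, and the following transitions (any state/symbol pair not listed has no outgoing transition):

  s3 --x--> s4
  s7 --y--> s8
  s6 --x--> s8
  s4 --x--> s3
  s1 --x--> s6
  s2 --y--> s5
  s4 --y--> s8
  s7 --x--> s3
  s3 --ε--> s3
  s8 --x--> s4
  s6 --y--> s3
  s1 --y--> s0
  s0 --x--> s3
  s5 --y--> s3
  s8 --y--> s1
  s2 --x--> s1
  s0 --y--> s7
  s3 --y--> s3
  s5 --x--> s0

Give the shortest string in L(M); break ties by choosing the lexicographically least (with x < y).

yyyx

A breadth-first search from s0 reaches an accepting state first via the path s0 → s7 → s8 → s1 → s6 on input yyyx.
No string of length < 4 is accepted (BFS exhausts all shorter strings without reaching an accepting state), and yyyx is the lexicographically least accepting string of length 4.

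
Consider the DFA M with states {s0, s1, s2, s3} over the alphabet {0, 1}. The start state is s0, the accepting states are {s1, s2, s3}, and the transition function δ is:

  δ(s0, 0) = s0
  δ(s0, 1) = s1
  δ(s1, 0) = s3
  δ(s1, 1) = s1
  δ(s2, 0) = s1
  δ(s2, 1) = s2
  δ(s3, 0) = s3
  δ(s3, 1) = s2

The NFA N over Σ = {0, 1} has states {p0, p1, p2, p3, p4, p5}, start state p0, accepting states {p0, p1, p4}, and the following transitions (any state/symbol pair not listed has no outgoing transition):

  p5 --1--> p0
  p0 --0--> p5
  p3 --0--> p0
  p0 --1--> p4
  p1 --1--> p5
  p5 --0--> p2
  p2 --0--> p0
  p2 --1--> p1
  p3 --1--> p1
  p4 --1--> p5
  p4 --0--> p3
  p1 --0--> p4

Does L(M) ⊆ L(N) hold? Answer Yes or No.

No

The string 10 is in L(M) but not in L(N).
So L(M) ⊄ L(N).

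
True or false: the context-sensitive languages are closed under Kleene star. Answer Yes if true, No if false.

An LBA guesses a factorisation of the input into blocks (marking block boundaries on a second track) and verifies each block with the LBA for L; this uses no space beyond the input, so L* is context-sensitive.
So the context-sensitive languages are closed under Kleene star.

Yes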